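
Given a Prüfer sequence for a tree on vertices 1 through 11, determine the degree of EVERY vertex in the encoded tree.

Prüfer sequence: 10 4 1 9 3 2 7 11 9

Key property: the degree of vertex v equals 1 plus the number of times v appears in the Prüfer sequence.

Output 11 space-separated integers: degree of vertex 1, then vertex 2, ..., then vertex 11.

p_1 = 10: count[10] becomes 1
p_2 = 4: count[4] becomes 1
p_3 = 1: count[1] becomes 1
p_4 = 9: count[9] becomes 1
p_5 = 3: count[3] becomes 1
p_6 = 2: count[2] becomes 1
p_7 = 7: count[7] becomes 1
p_8 = 11: count[11] becomes 1
p_9 = 9: count[9] becomes 2
Degrees (1 + count): deg[1]=1+1=2, deg[2]=1+1=2, deg[3]=1+1=2, deg[4]=1+1=2, deg[5]=1+0=1, deg[6]=1+0=1, deg[7]=1+1=2, deg[8]=1+0=1, deg[9]=1+2=3, deg[10]=1+1=2, deg[11]=1+1=2

Answer: 2 2 2 2 1 1 2 1 3 2 2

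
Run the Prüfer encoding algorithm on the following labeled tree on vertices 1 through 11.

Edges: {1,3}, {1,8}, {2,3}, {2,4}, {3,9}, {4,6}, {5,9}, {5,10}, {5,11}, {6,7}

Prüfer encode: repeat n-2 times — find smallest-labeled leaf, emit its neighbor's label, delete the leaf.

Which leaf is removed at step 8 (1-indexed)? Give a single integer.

Answer: 9

Derivation:
Step 1: current leaves = {7,8,10,11}. Remove leaf 7 (neighbor: 6).
Step 2: current leaves = {6,8,10,11}. Remove leaf 6 (neighbor: 4).
Step 3: current leaves = {4,8,10,11}. Remove leaf 4 (neighbor: 2).
Step 4: current leaves = {2,8,10,11}. Remove leaf 2 (neighbor: 3).
Step 5: current leaves = {8,10,11}. Remove leaf 8 (neighbor: 1).
Step 6: current leaves = {1,10,11}. Remove leaf 1 (neighbor: 3).
Step 7: current leaves = {3,10,11}. Remove leaf 3 (neighbor: 9).
Step 8: current leaves = {9,10,11}. Remove leaf 9 (neighbor: 5).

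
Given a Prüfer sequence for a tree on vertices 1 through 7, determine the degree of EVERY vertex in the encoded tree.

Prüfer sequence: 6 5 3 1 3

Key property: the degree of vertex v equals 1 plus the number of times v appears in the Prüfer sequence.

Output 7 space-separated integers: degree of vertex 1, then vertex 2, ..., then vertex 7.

Answer: 2 1 3 1 2 2 1

Derivation:
p_1 = 6: count[6] becomes 1
p_2 = 5: count[5] becomes 1
p_3 = 3: count[3] becomes 1
p_4 = 1: count[1] becomes 1
p_5 = 3: count[3] becomes 2
Degrees (1 + count): deg[1]=1+1=2, deg[2]=1+0=1, deg[3]=1+2=3, deg[4]=1+0=1, deg[5]=1+1=2, deg[6]=1+1=2, deg[7]=1+0=1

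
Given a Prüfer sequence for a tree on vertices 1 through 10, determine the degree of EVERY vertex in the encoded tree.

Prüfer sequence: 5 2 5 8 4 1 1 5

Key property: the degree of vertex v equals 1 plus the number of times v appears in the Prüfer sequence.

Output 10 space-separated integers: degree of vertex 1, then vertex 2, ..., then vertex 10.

Answer: 3 2 1 2 4 1 1 2 1 1

Derivation:
p_1 = 5: count[5] becomes 1
p_2 = 2: count[2] becomes 1
p_3 = 5: count[5] becomes 2
p_4 = 8: count[8] becomes 1
p_5 = 4: count[4] becomes 1
p_6 = 1: count[1] becomes 1
p_7 = 1: count[1] becomes 2
p_8 = 5: count[5] becomes 3
Degrees (1 + count): deg[1]=1+2=3, deg[2]=1+1=2, deg[3]=1+0=1, deg[4]=1+1=2, deg[5]=1+3=4, deg[6]=1+0=1, deg[7]=1+0=1, deg[8]=1+1=2, deg[9]=1+0=1, deg[10]=1+0=1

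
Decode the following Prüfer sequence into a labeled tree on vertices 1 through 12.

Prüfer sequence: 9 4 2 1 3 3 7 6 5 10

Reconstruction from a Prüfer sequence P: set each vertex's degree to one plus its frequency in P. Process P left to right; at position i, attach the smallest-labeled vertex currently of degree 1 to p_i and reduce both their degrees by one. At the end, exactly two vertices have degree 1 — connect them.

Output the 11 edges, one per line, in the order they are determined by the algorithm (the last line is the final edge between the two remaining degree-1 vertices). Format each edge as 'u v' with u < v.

Answer: 8 9
4 9
2 4
1 2
1 3
3 11
3 7
6 7
5 6
5 10
10 12

Derivation:
Initial degrees: {1:2, 2:2, 3:3, 4:2, 5:2, 6:2, 7:2, 8:1, 9:2, 10:2, 11:1, 12:1}
Step 1: smallest deg-1 vertex = 8, p_1 = 9. Add edge {8,9}. Now deg[8]=0, deg[9]=1.
Step 2: smallest deg-1 vertex = 9, p_2 = 4. Add edge {4,9}. Now deg[9]=0, deg[4]=1.
Step 3: smallest deg-1 vertex = 4, p_3 = 2. Add edge {2,4}. Now deg[4]=0, deg[2]=1.
Step 4: smallest deg-1 vertex = 2, p_4 = 1. Add edge {1,2}. Now deg[2]=0, deg[1]=1.
Step 5: smallest deg-1 vertex = 1, p_5 = 3. Add edge {1,3}. Now deg[1]=0, deg[3]=2.
Step 6: smallest deg-1 vertex = 11, p_6 = 3. Add edge {3,11}. Now deg[11]=0, deg[3]=1.
Step 7: smallest deg-1 vertex = 3, p_7 = 7. Add edge {3,7}. Now deg[3]=0, deg[7]=1.
Step 8: smallest deg-1 vertex = 7, p_8 = 6. Add edge {6,7}. Now deg[7]=0, deg[6]=1.
Step 9: smallest deg-1 vertex = 6, p_9 = 5. Add edge {5,6}. Now deg[6]=0, deg[5]=1.
Step 10: smallest deg-1 vertex = 5, p_10 = 10. Add edge {5,10}. Now deg[5]=0, deg[10]=1.
Final: two remaining deg-1 vertices are 10, 12. Add edge {10,12}.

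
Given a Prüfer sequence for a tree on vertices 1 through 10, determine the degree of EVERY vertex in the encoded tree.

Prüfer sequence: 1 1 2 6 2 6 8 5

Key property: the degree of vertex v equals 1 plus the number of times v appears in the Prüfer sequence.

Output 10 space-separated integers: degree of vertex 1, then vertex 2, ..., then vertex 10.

Answer: 3 3 1 1 2 3 1 2 1 1

Derivation:
p_1 = 1: count[1] becomes 1
p_2 = 1: count[1] becomes 2
p_3 = 2: count[2] becomes 1
p_4 = 6: count[6] becomes 1
p_5 = 2: count[2] becomes 2
p_6 = 6: count[6] becomes 2
p_7 = 8: count[8] becomes 1
p_8 = 5: count[5] becomes 1
Degrees (1 + count): deg[1]=1+2=3, deg[2]=1+2=3, deg[3]=1+0=1, deg[4]=1+0=1, deg[5]=1+1=2, deg[6]=1+2=3, deg[7]=1+0=1, deg[8]=1+1=2, deg[9]=1+0=1, deg[10]=1+0=1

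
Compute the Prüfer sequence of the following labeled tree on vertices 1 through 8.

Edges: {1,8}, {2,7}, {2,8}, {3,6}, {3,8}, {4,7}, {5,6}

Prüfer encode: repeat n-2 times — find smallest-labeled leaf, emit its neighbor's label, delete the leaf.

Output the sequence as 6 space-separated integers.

Step 1: leaves = {1,4,5}. Remove smallest leaf 1, emit neighbor 8.
Step 2: leaves = {4,5}. Remove smallest leaf 4, emit neighbor 7.
Step 3: leaves = {5,7}. Remove smallest leaf 5, emit neighbor 6.
Step 4: leaves = {6,7}. Remove smallest leaf 6, emit neighbor 3.
Step 5: leaves = {3,7}. Remove smallest leaf 3, emit neighbor 8.
Step 6: leaves = {7,8}. Remove smallest leaf 7, emit neighbor 2.
Done: 2 vertices remain (2, 8). Sequence = [8 7 6 3 8 2]

Answer: 8 7 6 3 8 2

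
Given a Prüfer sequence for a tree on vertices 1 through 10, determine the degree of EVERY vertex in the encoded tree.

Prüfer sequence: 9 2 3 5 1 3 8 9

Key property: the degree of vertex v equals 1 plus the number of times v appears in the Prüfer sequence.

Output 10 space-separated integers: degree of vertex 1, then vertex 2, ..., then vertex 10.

Answer: 2 2 3 1 2 1 1 2 3 1

Derivation:
p_1 = 9: count[9] becomes 1
p_2 = 2: count[2] becomes 1
p_3 = 3: count[3] becomes 1
p_4 = 5: count[5] becomes 1
p_5 = 1: count[1] becomes 1
p_6 = 3: count[3] becomes 2
p_7 = 8: count[8] becomes 1
p_8 = 9: count[9] becomes 2
Degrees (1 + count): deg[1]=1+1=2, deg[2]=1+1=2, deg[3]=1+2=3, deg[4]=1+0=1, deg[5]=1+1=2, deg[6]=1+0=1, deg[7]=1+0=1, deg[8]=1+1=2, deg[9]=1+2=3, deg[10]=1+0=1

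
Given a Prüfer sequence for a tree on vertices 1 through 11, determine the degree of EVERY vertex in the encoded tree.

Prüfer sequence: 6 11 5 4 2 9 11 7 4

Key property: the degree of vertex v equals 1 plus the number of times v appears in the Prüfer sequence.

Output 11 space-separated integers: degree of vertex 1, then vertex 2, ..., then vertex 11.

p_1 = 6: count[6] becomes 1
p_2 = 11: count[11] becomes 1
p_3 = 5: count[5] becomes 1
p_4 = 4: count[4] becomes 1
p_5 = 2: count[2] becomes 1
p_6 = 9: count[9] becomes 1
p_7 = 11: count[11] becomes 2
p_8 = 7: count[7] becomes 1
p_9 = 4: count[4] becomes 2
Degrees (1 + count): deg[1]=1+0=1, deg[2]=1+1=2, deg[3]=1+0=1, deg[4]=1+2=3, deg[5]=1+1=2, deg[6]=1+1=2, deg[7]=1+1=2, deg[8]=1+0=1, deg[9]=1+1=2, deg[10]=1+0=1, deg[11]=1+2=3

Answer: 1 2 1 3 2 2 2 1 2 1 3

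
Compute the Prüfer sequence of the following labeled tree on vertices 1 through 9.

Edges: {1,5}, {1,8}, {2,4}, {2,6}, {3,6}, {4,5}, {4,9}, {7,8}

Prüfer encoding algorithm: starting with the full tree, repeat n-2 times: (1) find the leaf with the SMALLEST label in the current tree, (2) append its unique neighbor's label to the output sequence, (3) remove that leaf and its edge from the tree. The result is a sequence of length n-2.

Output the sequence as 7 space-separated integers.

Answer: 6 2 4 8 1 5 4

Derivation:
Step 1: leaves = {3,7,9}. Remove smallest leaf 3, emit neighbor 6.
Step 2: leaves = {6,7,9}. Remove smallest leaf 6, emit neighbor 2.
Step 3: leaves = {2,7,9}. Remove smallest leaf 2, emit neighbor 4.
Step 4: leaves = {7,9}. Remove smallest leaf 7, emit neighbor 8.
Step 5: leaves = {8,9}. Remove smallest leaf 8, emit neighbor 1.
Step 6: leaves = {1,9}. Remove smallest leaf 1, emit neighbor 5.
Step 7: leaves = {5,9}. Remove smallest leaf 5, emit neighbor 4.
Done: 2 vertices remain (4, 9). Sequence = [6 2 4 8 1 5 4]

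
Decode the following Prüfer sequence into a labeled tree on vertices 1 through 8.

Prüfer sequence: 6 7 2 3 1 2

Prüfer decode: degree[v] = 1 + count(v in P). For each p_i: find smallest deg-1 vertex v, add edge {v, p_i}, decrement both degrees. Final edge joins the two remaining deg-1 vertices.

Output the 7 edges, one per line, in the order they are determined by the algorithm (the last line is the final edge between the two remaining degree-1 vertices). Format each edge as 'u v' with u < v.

Answer: 4 6
5 7
2 6
3 7
1 3
1 2
2 8

Derivation:
Initial degrees: {1:2, 2:3, 3:2, 4:1, 5:1, 6:2, 7:2, 8:1}
Step 1: smallest deg-1 vertex = 4, p_1 = 6. Add edge {4,6}. Now deg[4]=0, deg[6]=1.
Step 2: smallest deg-1 vertex = 5, p_2 = 7. Add edge {5,7}. Now deg[5]=0, deg[7]=1.
Step 3: smallest deg-1 vertex = 6, p_3 = 2. Add edge {2,6}. Now deg[6]=0, deg[2]=2.
Step 4: smallest deg-1 vertex = 7, p_4 = 3. Add edge {3,7}. Now deg[7]=0, deg[3]=1.
Step 5: smallest deg-1 vertex = 3, p_5 = 1. Add edge {1,3}. Now deg[3]=0, deg[1]=1.
Step 6: smallest deg-1 vertex = 1, p_6 = 2. Add edge {1,2}. Now deg[1]=0, deg[2]=1.
Final: two remaining deg-1 vertices are 2, 8. Add edge {2,8}.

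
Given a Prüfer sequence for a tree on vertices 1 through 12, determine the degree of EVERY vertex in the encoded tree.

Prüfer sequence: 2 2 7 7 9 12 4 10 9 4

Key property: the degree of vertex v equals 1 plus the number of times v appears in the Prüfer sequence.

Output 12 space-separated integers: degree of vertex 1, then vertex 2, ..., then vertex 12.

p_1 = 2: count[2] becomes 1
p_2 = 2: count[2] becomes 2
p_3 = 7: count[7] becomes 1
p_4 = 7: count[7] becomes 2
p_5 = 9: count[9] becomes 1
p_6 = 12: count[12] becomes 1
p_7 = 4: count[4] becomes 1
p_8 = 10: count[10] becomes 1
p_9 = 9: count[9] becomes 2
p_10 = 4: count[4] becomes 2
Degrees (1 + count): deg[1]=1+0=1, deg[2]=1+2=3, deg[3]=1+0=1, deg[4]=1+2=3, deg[5]=1+0=1, deg[6]=1+0=1, deg[7]=1+2=3, deg[8]=1+0=1, deg[9]=1+2=3, deg[10]=1+1=2, deg[11]=1+0=1, deg[12]=1+1=2

Answer: 1 3 1 3 1 1 3 1 3 2 1 2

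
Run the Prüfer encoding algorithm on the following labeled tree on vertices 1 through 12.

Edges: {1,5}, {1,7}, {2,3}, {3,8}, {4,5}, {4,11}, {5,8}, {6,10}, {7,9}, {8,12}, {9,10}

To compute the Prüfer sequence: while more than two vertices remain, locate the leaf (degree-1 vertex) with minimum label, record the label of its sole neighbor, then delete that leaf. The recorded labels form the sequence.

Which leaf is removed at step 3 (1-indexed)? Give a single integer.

Step 1: current leaves = {2,6,11,12}. Remove leaf 2 (neighbor: 3).
Step 2: current leaves = {3,6,11,12}. Remove leaf 3 (neighbor: 8).
Step 3: current leaves = {6,11,12}. Remove leaf 6 (neighbor: 10).

Answer: 6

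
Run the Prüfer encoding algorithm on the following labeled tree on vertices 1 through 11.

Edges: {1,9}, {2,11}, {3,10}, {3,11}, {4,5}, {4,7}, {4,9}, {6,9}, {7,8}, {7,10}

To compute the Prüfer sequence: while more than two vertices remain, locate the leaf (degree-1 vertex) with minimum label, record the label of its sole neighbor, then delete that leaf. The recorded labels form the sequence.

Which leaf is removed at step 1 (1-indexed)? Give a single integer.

Step 1: current leaves = {1,2,5,6,8}. Remove leaf 1 (neighbor: 9).

Answer: 1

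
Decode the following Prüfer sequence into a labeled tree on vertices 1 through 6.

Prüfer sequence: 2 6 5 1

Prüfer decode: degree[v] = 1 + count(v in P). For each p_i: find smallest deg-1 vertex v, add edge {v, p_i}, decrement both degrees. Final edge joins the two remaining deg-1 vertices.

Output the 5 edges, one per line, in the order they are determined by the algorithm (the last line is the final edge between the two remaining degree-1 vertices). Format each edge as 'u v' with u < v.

Answer: 2 3
2 6
4 5
1 5
1 6

Derivation:
Initial degrees: {1:2, 2:2, 3:1, 4:1, 5:2, 6:2}
Step 1: smallest deg-1 vertex = 3, p_1 = 2. Add edge {2,3}. Now deg[3]=0, deg[2]=1.
Step 2: smallest deg-1 vertex = 2, p_2 = 6. Add edge {2,6}. Now deg[2]=0, deg[6]=1.
Step 3: smallest deg-1 vertex = 4, p_3 = 5. Add edge {4,5}. Now deg[4]=0, deg[5]=1.
Step 4: smallest deg-1 vertex = 5, p_4 = 1. Add edge {1,5}. Now deg[5]=0, deg[1]=1.
Final: two remaining deg-1 vertices are 1, 6. Add edge {1,6}.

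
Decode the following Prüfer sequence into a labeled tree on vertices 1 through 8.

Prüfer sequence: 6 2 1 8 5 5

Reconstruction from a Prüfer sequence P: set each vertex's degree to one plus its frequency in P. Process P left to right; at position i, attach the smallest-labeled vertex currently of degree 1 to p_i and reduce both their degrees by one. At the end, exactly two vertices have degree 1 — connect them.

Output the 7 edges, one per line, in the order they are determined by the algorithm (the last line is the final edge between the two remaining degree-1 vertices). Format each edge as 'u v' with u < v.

Initial degrees: {1:2, 2:2, 3:1, 4:1, 5:3, 6:2, 7:1, 8:2}
Step 1: smallest deg-1 vertex = 3, p_1 = 6. Add edge {3,6}. Now deg[3]=0, deg[6]=1.
Step 2: smallest deg-1 vertex = 4, p_2 = 2. Add edge {2,4}. Now deg[4]=0, deg[2]=1.
Step 3: smallest deg-1 vertex = 2, p_3 = 1. Add edge {1,2}. Now deg[2]=0, deg[1]=1.
Step 4: smallest deg-1 vertex = 1, p_4 = 8. Add edge {1,8}. Now deg[1]=0, deg[8]=1.
Step 5: smallest deg-1 vertex = 6, p_5 = 5. Add edge {5,6}. Now deg[6]=0, deg[5]=2.
Step 6: smallest deg-1 vertex = 7, p_6 = 5. Add edge {5,7}. Now deg[7]=0, deg[5]=1.
Final: two remaining deg-1 vertices are 5, 8. Add edge {5,8}.

Answer: 3 6
2 4
1 2
1 8
5 6
5 7
5 8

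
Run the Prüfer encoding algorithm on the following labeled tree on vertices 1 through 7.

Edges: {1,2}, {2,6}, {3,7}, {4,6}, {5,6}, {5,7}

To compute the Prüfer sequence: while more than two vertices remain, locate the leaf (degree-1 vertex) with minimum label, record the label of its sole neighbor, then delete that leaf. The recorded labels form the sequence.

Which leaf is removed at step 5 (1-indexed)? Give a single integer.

Step 1: current leaves = {1,3,4}. Remove leaf 1 (neighbor: 2).
Step 2: current leaves = {2,3,4}. Remove leaf 2 (neighbor: 6).
Step 3: current leaves = {3,4}. Remove leaf 3 (neighbor: 7).
Step 4: current leaves = {4,7}. Remove leaf 4 (neighbor: 6).
Step 5: current leaves = {6,7}. Remove leaf 6 (neighbor: 5).

Answer: 6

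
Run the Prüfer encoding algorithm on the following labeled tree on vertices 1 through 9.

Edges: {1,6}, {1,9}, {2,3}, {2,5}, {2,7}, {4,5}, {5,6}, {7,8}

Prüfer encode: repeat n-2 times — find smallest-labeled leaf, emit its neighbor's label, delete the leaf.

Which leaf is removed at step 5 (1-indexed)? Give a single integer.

Answer: 2

Derivation:
Step 1: current leaves = {3,4,8,9}. Remove leaf 3 (neighbor: 2).
Step 2: current leaves = {4,8,9}. Remove leaf 4 (neighbor: 5).
Step 3: current leaves = {8,9}. Remove leaf 8 (neighbor: 7).
Step 4: current leaves = {7,9}. Remove leaf 7 (neighbor: 2).
Step 5: current leaves = {2,9}. Remove leaf 2 (neighbor: 5).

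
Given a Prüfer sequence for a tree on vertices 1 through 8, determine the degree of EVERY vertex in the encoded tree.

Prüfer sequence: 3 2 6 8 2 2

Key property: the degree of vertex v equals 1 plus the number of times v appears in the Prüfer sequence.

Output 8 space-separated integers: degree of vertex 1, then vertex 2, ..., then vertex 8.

Answer: 1 4 2 1 1 2 1 2

Derivation:
p_1 = 3: count[3] becomes 1
p_2 = 2: count[2] becomes 1
p_3 = 6: count[6] becomes 1
p_4 = 8: count[8] becomes 1
p_5 = 2: count[2] becomes 2
p_6 = 2: count[2] becomes 3
Degrees (1 + count): deg[1]=1+0=1, deg[2]=1+3=4, deg[3]=1+1=2, deg[4]=1+0=1, deg[5]=1+0=1, deg[6]=1+1=2, deg[7]=1+0=1, deg[8]=1+1=2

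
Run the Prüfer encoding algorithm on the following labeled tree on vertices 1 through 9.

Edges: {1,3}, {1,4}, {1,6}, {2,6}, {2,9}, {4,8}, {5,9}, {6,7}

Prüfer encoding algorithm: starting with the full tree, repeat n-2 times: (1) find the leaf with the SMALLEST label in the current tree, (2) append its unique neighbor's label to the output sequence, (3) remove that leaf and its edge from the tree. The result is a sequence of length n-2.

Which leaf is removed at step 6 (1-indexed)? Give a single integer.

Answer: 1

Derivation:
Step 1: current leaves = {3,5,7,8}. Remove leaf 3 (neighbor: 1).
Step 2: current leaves = {5,7,8}. Remove leaf 5 (neighbor: 9).
Step 3: current leaves = {7,8,9}. Remove leaf 7 (neighbor: 6).
Step 4: current leaves = {8,9}. Remove leaf 8 (neighbor: 4).
Step 5: current leaves = {4,9}. Remove leaf 4 (neighbor: 1).
Step 6: current leaves = {1,9}. Remove leaf 1 (neighbor: 6).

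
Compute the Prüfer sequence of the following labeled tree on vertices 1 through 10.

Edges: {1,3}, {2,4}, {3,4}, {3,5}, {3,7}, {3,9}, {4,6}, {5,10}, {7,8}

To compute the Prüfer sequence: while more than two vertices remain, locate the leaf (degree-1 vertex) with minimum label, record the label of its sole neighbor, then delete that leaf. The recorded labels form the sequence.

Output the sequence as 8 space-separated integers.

Step 1: leaves = {1,2,6,8,9,10}. Remove smallest leaf 1, emit neighbor 3.
Step 2: leaves = {2,6,8,9,10}. Remove smallest leaf 2, emit neighbor 4.
Step 3: leaves = {6,8,9,10}. Remove smallest leaf 6, emit neighbor 4.
Step 4: leaves = {4,8,9,10}. Remove smallest leaf 4, emit neighbor 3.
Step 5: leaves = {8,9,10}. Remove smallest leaf 8, emit neighbor 7.
Step 6: leaves = {7,9,10}. Remove smallest leaf 7, emit neighbor 3.
Step 7: leaves = {9,10}. Remove smallest leaf 9, emit neighbor 3.
Step 8: leaves = {3,10}. Remove smallest leaf 3, emit neighbor 5.
Done: 2 vertices remain (5, 10). Sequence = [3 4 4 3 7 3 3 5]

Answer: 3 4 4 3 7 3 3 5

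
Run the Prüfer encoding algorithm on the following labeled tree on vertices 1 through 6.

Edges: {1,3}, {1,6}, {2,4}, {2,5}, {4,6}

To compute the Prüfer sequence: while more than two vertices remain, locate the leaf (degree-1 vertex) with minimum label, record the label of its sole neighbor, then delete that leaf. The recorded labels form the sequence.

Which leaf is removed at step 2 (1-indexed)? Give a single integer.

Step 1: current leaves = {3,5}. Remove leaf 3 (neighbor: 1).
Step 2: current leaves = {1,5}. Remove leaf 1 (neighbor: 6).

Answer: 1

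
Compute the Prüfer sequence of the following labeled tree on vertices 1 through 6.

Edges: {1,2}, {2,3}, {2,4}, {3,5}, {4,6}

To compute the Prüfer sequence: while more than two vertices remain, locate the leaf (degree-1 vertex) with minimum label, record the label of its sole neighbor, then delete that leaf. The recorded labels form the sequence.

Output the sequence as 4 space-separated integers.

Answer: 2 3 2 4

Derivation:
Step 1: leaves = {1,5,6}. Remove smallest leaf 1, emit neighbor 2.
Step 2: leaves = {5,6}. Remove smallest leaf 5, emit neighbor 3.
Step 3: leaves = {3,6}. Remove smallest leaf 3, emit neighbor 2.
Step 4: leaves = {2,6}. Remove smallest leaf 2, emit neighbor 4.
Done: 2 vertices remain (4, 6). Sequence = [2 3 2 4]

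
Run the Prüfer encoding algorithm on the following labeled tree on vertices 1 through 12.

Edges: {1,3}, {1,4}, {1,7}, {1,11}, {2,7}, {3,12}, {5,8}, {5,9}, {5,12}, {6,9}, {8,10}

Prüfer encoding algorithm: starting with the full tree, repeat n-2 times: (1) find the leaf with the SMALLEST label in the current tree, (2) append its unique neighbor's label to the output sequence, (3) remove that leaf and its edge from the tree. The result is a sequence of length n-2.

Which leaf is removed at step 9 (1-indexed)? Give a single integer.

Step 1: current leaves = {2,4,6,10,11}. Remove leaf 2 (neighbor: 7).
Step 2: current leaves = {4,6,7,10,11}. Remove leaf 4 (neighbor: 1).
Step 3: current leaves = {6,7,10,11}. Remove leaf 6 (neighbor: 9).
Step 4: current leaves = {7,9,10,11}. Remove leaf 7 (neighbor: 1).
Step 5: current leaves = {9,10,11}. Remove leaf 9 (neighbor: 5).
Step 6: current leaves = {10,11}. Remove leaf 10 (neighbor: 8).
Step 7: current leaves = {8,11}. Remove leaf 8 (neighbor: 5).
Step 8: current leaves = {5,11}. Remove leaf 5 (neighbor: 12).
Step 9: current leaves = {11,12}. Remove leaf 11 (neighbor: 1).

Answer: 11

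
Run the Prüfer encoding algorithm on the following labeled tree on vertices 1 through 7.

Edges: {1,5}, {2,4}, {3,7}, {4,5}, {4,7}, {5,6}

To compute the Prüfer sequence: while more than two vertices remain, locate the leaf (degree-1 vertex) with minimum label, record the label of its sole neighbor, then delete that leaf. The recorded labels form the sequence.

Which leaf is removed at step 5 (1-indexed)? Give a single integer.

Step 1: current leaves = {1,2,3,6}. Remove leaf 1 (neighbor: 5).
Step 2: current leaves = {2,3,6}. Remove leaf 2 (neighbor: 4).
Step 3: current leaves = {3,6}. Remove leaf 3 (neighbor: 7).
Step 4: current leaves = {6,7}. Remove leaf 6 (neighbor: 5).
Step 5: current leaves = {5,7}. Remove leaf 5 (neighbor: 4).

Answer: 5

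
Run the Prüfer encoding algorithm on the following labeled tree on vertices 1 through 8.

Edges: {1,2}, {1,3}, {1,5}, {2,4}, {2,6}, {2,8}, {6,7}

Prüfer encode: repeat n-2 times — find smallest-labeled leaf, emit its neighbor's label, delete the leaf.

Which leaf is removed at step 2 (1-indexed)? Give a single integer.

Answer: 4

Derivation:
Step 1: current leaves = {3,4,5,7,8}. Remove leaf 3 (neighbor: 1).
Step 2: current leaves = {4,5,7,8}. Remove leaf 4 (neighbor: 2).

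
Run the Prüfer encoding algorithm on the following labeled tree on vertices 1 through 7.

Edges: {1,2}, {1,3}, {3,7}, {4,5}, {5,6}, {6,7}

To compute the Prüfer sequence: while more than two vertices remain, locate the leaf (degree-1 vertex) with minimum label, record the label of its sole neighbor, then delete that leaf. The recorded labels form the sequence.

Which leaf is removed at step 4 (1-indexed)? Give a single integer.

Step 1: current leaves = {2,4}. Remove leaf 2 (neighbor: 1).
Step 2: current leaves = {1,4}. Remove leaf 1 (neighbor: 3).
Step 3: current leaves = {3,4}. Remove leaf 3 (neighbor: 7).
Step 4: current leaves = {4,7}. Remove leaf 4 (neighbor: 5).

Answer: 4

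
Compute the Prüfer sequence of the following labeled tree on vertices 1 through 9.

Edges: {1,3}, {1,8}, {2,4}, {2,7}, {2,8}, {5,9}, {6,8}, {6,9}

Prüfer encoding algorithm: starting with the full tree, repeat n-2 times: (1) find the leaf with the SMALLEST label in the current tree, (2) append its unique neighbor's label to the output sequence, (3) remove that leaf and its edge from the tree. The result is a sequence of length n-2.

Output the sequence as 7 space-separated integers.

Answer: 1 8 2 9 2 8 6

Derivation:
Step 1: leaves = {3,4,5,7}. Remove smallest leaf 3, emit neighbor 1.
Step 2: leaves = {1,4,5,7}. Remove smallest leaf 1, emit neighbor 8.
Step 3: leaves = {4,5,7}. Remove smallest leaf 4, emit neighbor 2.
Step 4: leaves = {5,7}. Remove smallest leaf 5, emit neighbor 9.
Step 5: leaves = {7,9}. Remove smallest leaf 7, emit neighbor 2.
Step 6: leaves = {2,9}. Remove smallest leaf 2, emit neighbor 8.
Step 7: leaves = {8,9}. Remove smallest leaf 8, emit neighbor 6.
Done: 2 vertices remain (6, 9). Sequence = [1 8 2 9 2 8 6]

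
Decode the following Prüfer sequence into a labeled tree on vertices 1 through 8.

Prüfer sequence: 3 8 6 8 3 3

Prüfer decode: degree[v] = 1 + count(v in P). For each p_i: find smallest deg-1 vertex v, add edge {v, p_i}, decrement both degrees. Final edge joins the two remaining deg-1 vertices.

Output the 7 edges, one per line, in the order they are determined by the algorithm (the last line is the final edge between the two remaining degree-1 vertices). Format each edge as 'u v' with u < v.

Initial degrees: {1:1, 2:1, 3:4, 4:1, 5:1, 6:2, 7:1, 8:3}
Step 1: smallest deg-1 vertex = 1, p_1 = 3. Add edge {1,3}. Now deg[1]=0, deg[3]=3.
Step 2: smallest deg-1 vertex = 2, p_2 = 8. Add edge {2,8}. Now deg[2]=0, deg[8]=2.
Step 3: smallest deg-1 vertex = 4, p_3 = 6. Add edge {4,6}. Now deg[4]=0, deg[6]=1.
Step 4: smallest deg-1 vertex = 5, p_4 = 8. Add edge {5,8}. Now deg[5]=0, deg[8]=1.
Step 5: smallest deg-1 vertex = 6, p_5 = 3. Add edge {3,6}. Now deg[6]=0, deg[3]=2.
Step 6: smallest deg-1 vertex = 7, p_6 = 3. Add edge {3,7}. Now deg[7]=0, deg[3]=1.
Final: two remaining deg-1 vertices are 3, 8. Add edge {3,8}.

Answer: 1 3
2 8
4 6
5 8
3 6
3 7
3 8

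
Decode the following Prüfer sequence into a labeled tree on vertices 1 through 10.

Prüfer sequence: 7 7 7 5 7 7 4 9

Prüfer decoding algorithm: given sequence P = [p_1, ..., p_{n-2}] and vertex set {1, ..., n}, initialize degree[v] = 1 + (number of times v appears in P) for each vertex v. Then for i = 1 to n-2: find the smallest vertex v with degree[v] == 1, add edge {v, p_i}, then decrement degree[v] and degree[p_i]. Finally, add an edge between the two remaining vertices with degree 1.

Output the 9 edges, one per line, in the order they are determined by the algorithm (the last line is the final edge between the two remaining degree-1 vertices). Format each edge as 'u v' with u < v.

Answer: 1 7
2 7
3 7
5 6
5 7
7 8
4 7
4 9
9 10

Derivation:
Initial degrees: {1:1, 2:1, 3:1, 4:2, 5:2, 6:1, 7:6, 8:1, 9:2, 10:1}
Step 1: smallest deg-1 vertex = 1, p_1 = 7. Add edge {1,7}. Now deg[1]=0, deg[7]=5.
Step 2: smallest deg-1 vertex = 2, p_2 = 7. Add edge {2,7}. Now deg[2]=0, deg[7]=4.
Step 3: smallest deg-1 vertex = 3, p_3 = 7. Add edge {3,7}. Now deg[3]=0, deg[7]=3.
Step 4: smallest deg-1 vertex = 6, p_4 = 5. Add edge {5,6}. Now deg[6]=0, deg[5]=1.
Step 5: smallest deg-1 vertex = 5, p_5 = 7. Add edge {5,7}. Now deg[5]=0, deg[7]=2.
Step 6: smallest deg-1 vertex = 8, p_6 = 7. Add edge {7,8}. Now deg[8]=0, deg[7]=1.
Step 7: smallest deg-1 vertex = 7, p_7 = 4. Add edge {4,7}. Now deg[7]=0, deg[4]=1.
Step 8: smallest deg-1 vertex = 4, p_8 = 9. Add edge {4,9}. Now deg[4]=0, deg[9]=1.
Final: two remaining deg-1 vertices are 9, 10. Add edge {9,10}.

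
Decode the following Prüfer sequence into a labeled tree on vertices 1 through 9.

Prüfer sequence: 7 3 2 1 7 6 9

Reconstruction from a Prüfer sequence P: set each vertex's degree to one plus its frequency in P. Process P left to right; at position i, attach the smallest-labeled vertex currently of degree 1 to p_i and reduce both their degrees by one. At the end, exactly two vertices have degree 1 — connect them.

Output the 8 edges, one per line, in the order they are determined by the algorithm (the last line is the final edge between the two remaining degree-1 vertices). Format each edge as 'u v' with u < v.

Initial degrees: {1:2, 2:2, 3:2, 4:1, 5:1, 6:2, 7:3, 8:1, 9:2}
Step 1: smallest deg-1 vertex = 4, p_1 = 7. Add edge {4,7}. Now deg[4]=0, deg[7]=2.
Step 2: smallest deg-1 vertex = 5, p_2 = 3. Add edge {3,5}. Now deg[5]=0, deg[3]=1.
Step 3: smallest deg-1 vertex = 3, p_3 = 2. Add edge {2,3}. Now deg[3]=0, deg[2]=1.
Step 4: smallest deg-1 vertex = 2, p_4 = 1. Add edge {1,2}. Now deg[2]=0, deg[1]=1.
Step 5: smallest deg-1 vertex = 1, p_5 = 7. Add edge {1,7}. Now deg[1]=0, deg[7]=1.
Step 6: smallest deg-1 vertex = 7, p_6 = 6. Add edge {6,7}. Now deg[7]=0, deg[6]=1.
Step 7: smallest deg-1 vertex = 6, p_7 = 9. Add edge {6,9}. Now deg[6]=0, deg[9]=1.
Final: two remaining deg-1 vertices are 8, 9. Add edge {8,9}.

Answer: 4 7
3 5
2 3
1 2
1 7
6 7
6 9
8 9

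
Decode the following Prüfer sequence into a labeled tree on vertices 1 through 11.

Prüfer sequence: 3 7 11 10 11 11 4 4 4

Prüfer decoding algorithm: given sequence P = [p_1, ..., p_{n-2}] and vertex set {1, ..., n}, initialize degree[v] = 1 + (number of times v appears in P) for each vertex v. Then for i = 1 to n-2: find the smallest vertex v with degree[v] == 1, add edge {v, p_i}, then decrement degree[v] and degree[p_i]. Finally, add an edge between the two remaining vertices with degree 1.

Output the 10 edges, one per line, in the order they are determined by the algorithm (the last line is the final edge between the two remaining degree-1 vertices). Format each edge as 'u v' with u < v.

Answer: 1 3
2 7
3 11
5 10
6 11
7 11
4 8
4 9
4 10
4 11

Derivation:
Initial degrees: {1:1, 2:1, 3:2, 4:4, 5:1, 6:1, 7:2, 8:1, 9:1, 10:2, 11:4}
Step 1: smallest deg-1 vertex = 1, p_1 = 3. Add edge {1,3}. Now deg[1]=0, deg[3]=1.
Step 2: smallest deg-1 vertex = 2, p_2 = 7. Add edge {2,7}. Now deg[2]=0, deg[7]=1.
Step 3: smallest deg-1 vertex = 3, p_3 = 11. Add edge {3,11}. Now deg[3]=0, deg[11]=3.
Step 4: smallest deg-1 vertex = 5, p_4 = 10. Add edge {5,10}. Now deg[5]=0, deg[10]=1.
Step 5: smallest deg-1 vertex = 6, p_5 = 11. Add edge {6,11}. Now deg[6]=0, deg[11]=2.
Step 6: smallest deg-1 vertex = 7, p_6 = 11. Add edge {7,11}. Now deg[7]=0, deg[11]=1.
Step 7: smallest deg-1 vertex = 8, p_7 = 4. Add edge {4,8}. Now deg[8]=0, deg[4]=3.
Step 8: smallest deg-1 vertex = 9, p_8 = 4. Add edge {4,9}. Now deg[9]=0, deg[4]=2.
Step 9: smallest deg-1 vertex = 10, p_9 = 4. Add edge {4,10}. Now deg[10]=0, deg[4]=1.
Final: two remaining deg-1 vertices are 4, 11. Add edge {4,11}.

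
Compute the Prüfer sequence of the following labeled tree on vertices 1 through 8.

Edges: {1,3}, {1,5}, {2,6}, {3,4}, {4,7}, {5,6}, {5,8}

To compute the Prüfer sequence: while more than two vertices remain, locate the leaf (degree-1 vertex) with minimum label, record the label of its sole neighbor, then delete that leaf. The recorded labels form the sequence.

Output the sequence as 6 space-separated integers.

Step 1: leaves = {2,7,8}. Remove smallest leaf 2, emit neighbor 6.
Step 2: leaves = {6,7,8}. Remove smallest leaf 6, emit neighbor 5.
Step 3: leaves = {7,8}. Remove smallest leaf 7, emit neighbor 4.
Step 4: leaves = {4,8}. Remove smallest leaf 4, emit neighbor 3.
Step 5: leaves = {3,8}. Remove smallest leaf 3, emit neighbor 1.
Step 6: leaves = {1,8}. Remove smallest leaf 1, emit neighbor 5.
Done: 2 vertices remain (5, 8). Sequence = [6 5 4 3 1 5]

Answer: 6 5 4 3 1 5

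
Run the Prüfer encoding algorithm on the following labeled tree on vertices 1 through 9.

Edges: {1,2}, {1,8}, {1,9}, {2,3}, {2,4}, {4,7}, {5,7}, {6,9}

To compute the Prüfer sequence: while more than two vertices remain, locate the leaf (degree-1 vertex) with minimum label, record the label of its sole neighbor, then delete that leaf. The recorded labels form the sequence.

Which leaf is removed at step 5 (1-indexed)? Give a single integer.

Step 1: current leaves = {3,5,6,8}. Remove leaf 3 (neighbor: 2).
Step 2: current leaves = {5,6,8}. Remove leaf 5 (neighbor: 7).
Step 3: current leaves = {6,7,8}. Remove leaf 6 (neighbor: 9).
Step 4: current leaves = {7,8,9}. Remove leaf 7 (neighbor: 4).
Step 5: current leaves = {4,8,9}. Remove leaf 4 (neighbor: 2).

Answer: 4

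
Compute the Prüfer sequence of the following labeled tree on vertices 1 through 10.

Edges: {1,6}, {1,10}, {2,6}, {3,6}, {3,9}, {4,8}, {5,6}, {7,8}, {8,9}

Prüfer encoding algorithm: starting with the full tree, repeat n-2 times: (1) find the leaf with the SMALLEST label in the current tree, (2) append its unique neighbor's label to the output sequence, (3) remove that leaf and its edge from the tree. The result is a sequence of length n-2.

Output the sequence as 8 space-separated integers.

Answer: 6 8 6 8 9 3 6 1

Derivation:
Step 1: leaves = {2,4,5,7,10}. Remove smallest leaf 2, emit neighbor 6.
Step 2: leaves = {4,5,7,10}. Remove smallest leaf 4, emit neighbor 8.
Step 3: leaves = {5,7,10}. Remove smallest leaf 5, emit neighbor 6.
Step 4: leaves = {7,10}. Remove smallest leaf 7, emit neighbor 8.
Step 5: leaves = {8,10}. Remove smallest leaf 8, emit neighbor 9.
Step 6: leaves = {9,10}. Remove smallest leaf 9, emit neighbor 3.
Step 7: leaves = {3,10}. Remove smallest leaf 3, emit neighbor 6.
Step 8: leaves = {6,10}. Remove smallest leaf 6, emit neighbor 1.
Done: 2 vertices remain (1, 10). Sequence = [6 8 6 8 9 3 6 1]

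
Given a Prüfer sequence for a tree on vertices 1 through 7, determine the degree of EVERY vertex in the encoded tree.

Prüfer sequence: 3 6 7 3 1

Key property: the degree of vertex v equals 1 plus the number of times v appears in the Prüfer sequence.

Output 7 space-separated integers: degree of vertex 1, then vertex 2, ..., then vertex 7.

Answer: 2 1 3 1 1 2 2

Derivation:
p_1 = 3: count[3] becomes 1
p_2 = 6: count[6] becomes 1
p_3 = 7: count[7] becomes 1
p_4 = 3: count[3] becomes 2
p_5 = 1: count[1] becomes 1
Degrees (1 + count): deg[1]=1+1=2, deg[2]=1+0=1, deg[3]=1+2=3, deg[4]=1+0=1, deg[5]=1+0=1, deg[6]=1+1=2, deg[7]=1+1=2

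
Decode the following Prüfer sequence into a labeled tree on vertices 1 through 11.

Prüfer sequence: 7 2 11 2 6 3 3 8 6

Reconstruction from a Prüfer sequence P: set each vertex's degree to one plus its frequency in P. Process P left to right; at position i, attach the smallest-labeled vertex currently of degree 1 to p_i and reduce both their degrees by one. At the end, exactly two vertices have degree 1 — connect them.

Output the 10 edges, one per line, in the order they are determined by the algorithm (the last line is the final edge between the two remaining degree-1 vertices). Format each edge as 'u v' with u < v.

Initial degrees: {1:1, 2:3, 3:3, 4:1, 5:1, 6:3, 7:2, 8:2, 9:1, 10:1, 11:2}
Step 1: smallest deg-1 vertex = 1, p_1 = 7. Add edge {1,7}. Now deg[1]=0, deg[7]=1.
Step 2: smallest deg-1 vertex = 4, p_2 = 2. Add edge {2,4}. Now deg[4]=0, deg[2]=2.
Step 3: smallest deg-1 vertex = 5, p_3 = 11. Add edge {5,11}. Now deg[5]=0, deg[11]=1.
Step 4: smallest deg-1 vertex = 7, p_4 = 2. Add edge {2,7}. Now deg[7]=0, deg[2]=1.
Step 5: smallest deg-1 vertex = 2, p_5 = 6. Add edge {2,6}. Now deg[2]=0, deg[6]=2.
Step 6: smallest deg-1 vertex = 9, p_6 = 3. Add edge {3,9}. Now deg[9]=0, deg[3]=2.
Step 7: smallest deg-1 vertex = 10, p_7 = 3. Add edge {3,10}. Now deg[10]=0, deg[3]=1.
Step 8: smallest deg-1 vertex = 3, p_8 = 8. Add edge {3,8}. Now deg[3]=0, deg[8]=1.
Step 9: smallest deg-1 vertex = 8, p_9 = 6. Add edge {6,8}. Now deg[8]=0, deg[6]=1.
Final: two remaining deg-1 vertices are 6, 11. Add edge {6,11}.

Answer: 1 7
2 4
5 11
2 7
2 6
3 9
3 10
3 8
6 8
6 11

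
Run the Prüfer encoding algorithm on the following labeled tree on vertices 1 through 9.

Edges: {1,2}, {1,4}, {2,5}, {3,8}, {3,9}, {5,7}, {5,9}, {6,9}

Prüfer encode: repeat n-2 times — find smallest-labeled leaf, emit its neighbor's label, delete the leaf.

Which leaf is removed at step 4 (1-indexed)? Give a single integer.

Answer: 6

Derivation:
Step 1: current leaves = {4,6,7,8}. Remove leaf 4 (neighbor: 1).
Step 2: current leaves = {1,6,7,8}. Remove leaf 1 (neighbor: 2).
Step 3: current leaves = {2,6,7,8}. Remove leaf 2 (neighbor: 5).
Step 4: current leaves = {6,7,8}. Remove leaf 6 (neighbor: 9).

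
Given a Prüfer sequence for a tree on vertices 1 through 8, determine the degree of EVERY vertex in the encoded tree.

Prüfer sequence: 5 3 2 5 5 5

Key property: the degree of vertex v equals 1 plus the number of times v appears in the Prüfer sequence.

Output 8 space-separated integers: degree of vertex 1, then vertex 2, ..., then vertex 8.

p_1 = 5: count[5] becomes 1
p_2 = 3: count[3] becomes 1
p_3 = 2: count[2] becomes 1
p_4 = 5: count[5] becomes 2
p_5 = 5: count[5] becomes 3
p_6 = 5: count[5] becomes 4
Degrees (1 + count): deg[1]=1+0=1, deg[2]=1+1=2, deg[3]=1+1=2, deg[4]=1+0=1, deg[5]=1+4=5, deg[6]=1+0=1, deg[7]=1+0=1, deg[8]=1+0=1

Answer: 1 2 2 1 5 1 1 1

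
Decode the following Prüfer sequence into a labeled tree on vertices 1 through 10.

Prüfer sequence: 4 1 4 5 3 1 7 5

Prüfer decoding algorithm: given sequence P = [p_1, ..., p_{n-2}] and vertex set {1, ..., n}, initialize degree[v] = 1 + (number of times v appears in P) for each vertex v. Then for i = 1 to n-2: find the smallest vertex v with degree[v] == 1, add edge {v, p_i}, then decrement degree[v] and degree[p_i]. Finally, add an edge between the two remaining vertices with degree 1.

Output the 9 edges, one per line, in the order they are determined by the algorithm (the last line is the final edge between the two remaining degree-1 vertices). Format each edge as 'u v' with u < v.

Answer: 2 4
1 6
4 8
4 5
3 9
1 3
1 7
5 7
5 10

Derivation:
Initial degrees: {1:3, 2:1, 3:2, 4:3, 5:3, 6:1, 7:2, 8:1, 9:1, 10:1}
Step 1: smallest deg-1 vertex = 2, p_1 = 4. Add edge {2,4}. Now deg[2]=0, deg[4]=2.
Step 2: smallest deg-1 vertex = 6, p_2 = 1. Add edge {1,6}. Now deg[6]=0, deg[1]=2.
Step 3: smallest deg-1 vertex = 8, p_3 = 4. Add edge {4,8}. Now deg[8]=0, deg[4]=1.
Step 4: smallest deg-1 vertex = 4, p_4 = 5. Add edge {4,5}. Now deg[4]=0, deg[5]=2.
Step 5: smallest deg-1 vertex = 9, p_5 = 3. Add edge {3,9}. Now deg[9]=0, deg[3]=1.
Step 6: smallest deg-1 vertex = 3, p_6 = 1. Add edge {1,3}. Now deg[3]=0, deg[1]=1.
Step 7: smallest deg-1 vertex = 1, p_7 = 7. Add edge {1,7}. Now deg[1]=0, deg[7]=1.
Step 8: smallest deg-1 vertex = 7, p_8 = 5. Add edge {5,7}. Now deg[7]=0, deg[5]=1.
Final: two remaining deg-1 vertices are 5, 10. Add edge {5,10}.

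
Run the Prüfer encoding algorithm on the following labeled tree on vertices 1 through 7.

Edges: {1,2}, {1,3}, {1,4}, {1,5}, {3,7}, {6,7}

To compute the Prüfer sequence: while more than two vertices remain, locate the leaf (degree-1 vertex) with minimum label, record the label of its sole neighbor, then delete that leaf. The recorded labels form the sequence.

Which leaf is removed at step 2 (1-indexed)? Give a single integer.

Step 1: current leaves = {2,4,5,6}. Remove leaf 2 (neighbor: 1).
Step 2: current leaves = {4,5,6}. Remove leaf 4 (neighbor: 1).

Answer: 4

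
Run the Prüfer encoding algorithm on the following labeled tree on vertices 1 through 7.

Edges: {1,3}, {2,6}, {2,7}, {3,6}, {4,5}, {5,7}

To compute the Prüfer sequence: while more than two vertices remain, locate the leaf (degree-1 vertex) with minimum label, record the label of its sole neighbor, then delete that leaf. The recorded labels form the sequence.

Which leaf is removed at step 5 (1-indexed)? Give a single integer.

Step 1: current leaves = {1,4}. Remove leaf 1 (neighbor: 3).
Step 2: current leaves = {3,4}. Remove leaf 3 (neighbor: 6).
Step 3: current leaves = {4,6}. Remove leaf 4 (neighbor: 5).
Step 4: current leaves = {5,6}. Remove leaf 5 (neighbor: 7).
Step 5: current leaves = {6,7}. Remove leaf 6 (neighbor: 2).

Answer: 6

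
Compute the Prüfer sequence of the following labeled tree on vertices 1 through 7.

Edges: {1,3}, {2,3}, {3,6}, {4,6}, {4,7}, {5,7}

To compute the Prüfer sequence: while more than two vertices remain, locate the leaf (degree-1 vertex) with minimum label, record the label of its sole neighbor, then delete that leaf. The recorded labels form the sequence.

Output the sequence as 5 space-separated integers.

Answer: 3 3 6 7 4

Derivation:
Step 1: leaves = {1,2,5}. Remove smallest leaf 1, emit neighbor 3.
Step 2: leaves = {2,5}. Remove smallest leaf 2, emit neighbor 3.
Step 3: leaves = {3,5}. Remove smallest leaf 3, emit neighbor 6.
Step 4: leaves = {5,6}. Remove smallest leaf 5, emit neighbor 7.
Step 5: leaves = {6,7}. Remove smallest leaf 6, emit neighbor 4.
Done: 2 vertices remain (4, 7). Sequence = [3 3 6 7 4]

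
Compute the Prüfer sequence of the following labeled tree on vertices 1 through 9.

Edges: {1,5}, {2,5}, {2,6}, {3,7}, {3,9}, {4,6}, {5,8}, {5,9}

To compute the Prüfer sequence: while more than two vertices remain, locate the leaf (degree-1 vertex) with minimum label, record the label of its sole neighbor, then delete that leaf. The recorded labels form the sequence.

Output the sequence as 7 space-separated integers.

Answer: 5 6 2 5 3 9 5

Derivation:
Step 1: leaves = {1,4,7,8}. Remove smallest leaf 1, emit neighbor 5.
Step 2: leaves = {4,7,8}. Remove smallest leaf 4, emit neighbor 6.
Step 3: leaves = {6,7,8}. Remove smallest leaf 6, emit neighbor 2.
Step 4: leaves = {2,7,8}. Remove smallest leaf 2, emit neighbor 5.
Step 5: leaves = {7,8}. Remove smallest leaf 7, emit neighbor 3.
Step 6: leaves = {3,8}. Remove smallest leaf 3, emit neighbor 9.
Step 7: leaves = {8,9}. Remove smallest leaf 8, emit neighbor 5.
Done: 2 vertices remain (5, 9). Sequence = [5 6 2 5 3 9 5]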